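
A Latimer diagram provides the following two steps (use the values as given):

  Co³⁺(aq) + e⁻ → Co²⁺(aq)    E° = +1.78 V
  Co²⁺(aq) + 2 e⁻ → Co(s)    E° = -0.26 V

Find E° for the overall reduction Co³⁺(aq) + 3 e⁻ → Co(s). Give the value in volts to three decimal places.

Since ΔG° = −nFE° is additive over sequential reductions, n₃E°₃ = n₁E°₁ + n₂E°₂.
E°₃ = (1×+1.78 + 2×-0.26) / 3 = (+1.260) / 3 = +0.420 V.

+0.420 V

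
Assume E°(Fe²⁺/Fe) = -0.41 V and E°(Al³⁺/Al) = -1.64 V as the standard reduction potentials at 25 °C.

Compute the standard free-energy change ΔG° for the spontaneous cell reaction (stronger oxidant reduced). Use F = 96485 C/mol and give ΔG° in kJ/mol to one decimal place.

-712.1 kJ/mol

Fe²⁺/Fe (E° = -0.41 V) is the cathode; Al³⁺/Al (E° = -1.64 V) is the anode, so E°cell = +1.23 V.
Balancing electrons gives n = 6 (lcm of 2 and 3).
ΔG° = −nFE° = −(6)(96485)(+1.23) = -712,059 J = -712.1 kJ/mol.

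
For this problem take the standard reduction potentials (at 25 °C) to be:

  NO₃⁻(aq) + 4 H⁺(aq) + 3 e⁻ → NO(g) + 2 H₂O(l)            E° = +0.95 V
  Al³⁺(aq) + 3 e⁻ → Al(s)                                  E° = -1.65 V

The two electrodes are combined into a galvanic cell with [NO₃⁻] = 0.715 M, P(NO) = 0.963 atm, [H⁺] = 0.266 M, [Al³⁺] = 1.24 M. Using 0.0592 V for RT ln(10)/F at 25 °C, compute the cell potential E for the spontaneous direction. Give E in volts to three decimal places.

+2.550 V

NO₃⁻/NO is the cathode (higher E°), Al³⁺/Al the anode: E°cell = +0.95 − (-1.65) = +2.60 V, n = 3.
Overall: NO₃⁻(aq) + 4 H⁺(aq) + Al(s) → NO(g) + 2 H₂O(l) + Al³⁺(aq)
Q = P(NO)·[Al³⁺] / ([NO₃⁻]·[H⁺]^4); log Q = 2.523.
E = E° − (0.0592/n) log Q = +2.60 − (0.0592/3)(2.523) = +2.550 V.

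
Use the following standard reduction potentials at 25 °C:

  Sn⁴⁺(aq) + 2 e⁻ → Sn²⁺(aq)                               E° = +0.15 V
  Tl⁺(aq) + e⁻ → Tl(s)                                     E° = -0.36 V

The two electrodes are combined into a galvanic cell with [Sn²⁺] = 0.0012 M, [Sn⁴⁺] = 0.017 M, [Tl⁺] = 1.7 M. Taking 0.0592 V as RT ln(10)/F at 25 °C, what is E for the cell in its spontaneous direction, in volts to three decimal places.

Sn⁴⁺/Sn²⁺ is the cathode (higher E°), Tl⁺/Tl the anode: E°cell = +0.15 − (-0.36) = +0.51 V, n = 2.
Overall: Sn⁴⁺(aq) + 2 Tl(s) → Sn²⁺(aq) + 2 Tl⁺(aq)
Q = [Sn²⁺]·[Tl⁺]^2 / ([Sn⁴⁺]); log Q = -0.690.
E = E° − (0.0592/n) log Q = +0.51 − (0.0592/2)(-0.690) = +0.530 V.

+0.530 V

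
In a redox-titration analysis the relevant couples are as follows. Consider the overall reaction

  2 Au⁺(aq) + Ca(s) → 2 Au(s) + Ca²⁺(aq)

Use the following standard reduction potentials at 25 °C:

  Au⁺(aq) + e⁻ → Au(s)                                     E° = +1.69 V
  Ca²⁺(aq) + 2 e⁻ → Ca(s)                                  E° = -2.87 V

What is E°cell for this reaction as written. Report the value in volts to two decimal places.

The Au⁺/Au couple has the higher reduction potential, so it is the cathode; Ca²⁺/Ca is oxidised at the anode.
E°cell = E°(cathode) − E°(anode) = (+1.69) − (-2.87) = +4.56 V.
Since E°cell > 0, the reaction is spontaneous under standard conditions.

+4.56 V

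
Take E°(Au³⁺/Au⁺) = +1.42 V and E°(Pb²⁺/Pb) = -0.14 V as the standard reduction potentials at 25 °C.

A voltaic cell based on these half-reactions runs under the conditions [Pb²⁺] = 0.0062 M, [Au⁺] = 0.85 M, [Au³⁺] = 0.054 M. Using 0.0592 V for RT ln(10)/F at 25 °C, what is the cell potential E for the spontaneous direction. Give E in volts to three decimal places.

+1.590 V

Au³⁺/Au⁺ is the cathode (higher E°), Pb²⁺/Pb the anode: E°cell = +1.42 − (-0.14) = +1.56 V, n = 2.
Overall: Au³⁺(aq) + Pb(s) → Au⁺(aq) + Pb²⁺(aq)
Q = [Au⁺]·[Pb²⁺] / ([Au³⁺]); log Q = -1.011.
E = E° − (0.0592/n) log Q = +1.56 − (0.0592/2)(-1.011) = +1.590 V.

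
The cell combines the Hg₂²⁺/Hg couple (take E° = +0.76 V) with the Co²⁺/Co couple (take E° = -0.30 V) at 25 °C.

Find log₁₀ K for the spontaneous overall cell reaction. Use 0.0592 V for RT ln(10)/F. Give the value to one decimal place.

Cathode: Hg₂²⁺/Hg; anode: Co²⁺/Co. E°cell = +1.06 V, n = 2.
log K = nE°cell / 0.0592 = (2)(+1.06) / 0.0592 = 35.8.

35.8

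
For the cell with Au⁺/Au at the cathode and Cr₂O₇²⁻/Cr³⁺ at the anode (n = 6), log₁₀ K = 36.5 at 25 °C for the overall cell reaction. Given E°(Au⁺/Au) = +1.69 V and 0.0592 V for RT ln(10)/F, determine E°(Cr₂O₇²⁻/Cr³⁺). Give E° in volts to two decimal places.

+1.33 V

E°cell = (0.0592/n)·log K = (0.0592/6)(36.5) = +0.360 V.
Since Au⁺/Au is the cathode and Cr₂O₇²⁻/Cr³⁺ the anode, E°cell = E°(Au⁺/Au) − E°(Cr₂O₇²⁻/Cr³⁺).
So E°(Cr₂O₇²⁻/Cr³⁺) = E°(Au⁺/Au) − E°cell = (+1.69) − (+0.360) = +1.33 V.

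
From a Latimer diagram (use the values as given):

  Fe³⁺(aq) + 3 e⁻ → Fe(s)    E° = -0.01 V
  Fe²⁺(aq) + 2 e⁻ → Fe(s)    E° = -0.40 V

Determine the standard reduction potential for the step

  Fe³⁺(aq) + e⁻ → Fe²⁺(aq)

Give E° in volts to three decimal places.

+0.770 V

Sequential free energies add, so n₃E°₃ = n₁E°₁ + n₂E°₂.
With n₃ = 3, and the known step contributing 2×(-0.40) V, the unknown satisfies 1·E° = 3×(-0.01) − 2×(-0.40) = +0.770.
E° = +0.770 / 1 = +0.770 V.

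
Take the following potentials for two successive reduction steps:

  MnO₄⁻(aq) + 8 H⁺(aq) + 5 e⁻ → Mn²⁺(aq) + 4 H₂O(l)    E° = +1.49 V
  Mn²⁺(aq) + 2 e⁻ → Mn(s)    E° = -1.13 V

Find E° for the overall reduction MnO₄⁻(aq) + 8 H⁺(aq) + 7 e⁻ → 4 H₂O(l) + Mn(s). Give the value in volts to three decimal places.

+0.741 V

Adding the free-energy changes (−nFE°) of the two steps gives −n₃FE°₃ = −n₁FE°₁ − n₂FE°₂.
E°₃ = (5×+1.49 + 2×-1.13) / 7 = (+5.190) / 7 = +0.741 V.
E° values themselves are not directly additive — weighting by electron count is essential.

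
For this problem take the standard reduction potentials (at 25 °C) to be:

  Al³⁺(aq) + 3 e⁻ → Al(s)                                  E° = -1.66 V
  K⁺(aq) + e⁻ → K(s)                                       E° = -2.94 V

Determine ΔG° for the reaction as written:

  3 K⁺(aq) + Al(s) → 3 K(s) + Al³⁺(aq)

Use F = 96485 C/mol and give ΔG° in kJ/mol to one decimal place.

+370.5 kJ/mol

As written, K⁺/K is reduced (cathode) and Al³⁺/Al is oxidised (anode), so E°cell = (-2.94) − (-1.66) = -1.28 V.
Balancing electrons gives n = 3.
ΔG° = −nFE° = −(3)(96485)(-1.28) = 370,502 J = +370.5 kJ/mol.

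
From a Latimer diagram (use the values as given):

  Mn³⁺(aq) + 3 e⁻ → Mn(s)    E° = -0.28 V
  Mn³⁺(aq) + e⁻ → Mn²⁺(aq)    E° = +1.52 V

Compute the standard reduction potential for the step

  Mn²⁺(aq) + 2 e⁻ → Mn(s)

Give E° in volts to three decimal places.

Sequential free energies add, so n₃E°₃ = n₁E°₁ + n₂E°₂.
With n₃ = 3, and the known step contributing 1×(+1.52) V, the unknown satisfies 2·E° = 3×(-0.28) − 1×(+1.52) = -2.360.
E° = -2.360 / 2 = -1.180 V.

-1.180 V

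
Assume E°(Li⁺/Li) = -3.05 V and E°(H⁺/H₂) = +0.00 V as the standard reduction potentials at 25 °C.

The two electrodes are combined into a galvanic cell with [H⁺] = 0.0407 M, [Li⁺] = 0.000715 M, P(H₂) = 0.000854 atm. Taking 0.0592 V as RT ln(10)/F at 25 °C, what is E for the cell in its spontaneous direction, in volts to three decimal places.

+3.245 V

H⁺/H₂ is the cathode (higher E°), Li⁺/Li the anode: E°cell = +0.00 − (-3.05) = +3.05 V, n = 2.
Overall: 2 H⁺(aq) + 2 Li(s) → H₂(g) + 2 Li⁺(aq)
Q = P(H₂)·[Li⁺]^2 / ([H⁺]^2); log Q = -6.579.
E = E° − (0.0592/n) log Q = +3.05 − (0.0592/2)(-6.579) = +3.245 V.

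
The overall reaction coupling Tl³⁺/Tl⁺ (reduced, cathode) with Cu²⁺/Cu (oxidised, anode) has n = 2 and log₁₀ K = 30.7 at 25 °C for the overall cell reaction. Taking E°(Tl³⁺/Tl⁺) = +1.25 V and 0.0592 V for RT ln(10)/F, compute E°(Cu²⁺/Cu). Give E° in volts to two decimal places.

+0.34 V

E°cell = (0.0592/n)·log K = (0.0592/2)(30.7) = +0.909 V.
Since Tl³⁺/Tl⁺ is the cathode and Cu²⁺/Cu the anode, E°cell = E°(Tl³⁺/Tl⁺) − E°(Cu²⁺/Cu).
So E°(Cu²⁺/Cu) = E°(Tl³⁺/Tl⁺) − E°cell = (+1.25) − (+0.909) = +0.34 V.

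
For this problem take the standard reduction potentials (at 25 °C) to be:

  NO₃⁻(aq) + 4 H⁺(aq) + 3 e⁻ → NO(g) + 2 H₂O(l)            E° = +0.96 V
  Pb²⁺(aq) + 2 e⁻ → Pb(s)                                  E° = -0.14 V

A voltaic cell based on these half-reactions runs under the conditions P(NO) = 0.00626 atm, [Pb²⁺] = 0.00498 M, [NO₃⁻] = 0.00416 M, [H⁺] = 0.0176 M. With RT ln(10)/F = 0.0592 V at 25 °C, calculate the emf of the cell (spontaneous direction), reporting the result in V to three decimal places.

NO₃⁻/NO is the cathode (higher E°), Pb²⁺/Pb the anode: E°cell = +0.96 − (-0.14) = +1.10 V, n = 6.
Overall: 2 NO₃⁻(aq) + 8 H⁺(aq) + 3 Pb(s) → 2 NO(g) + 4 H₂O(l) + 3 Pb²⁺(aq)
Q = P(NO)^2·[Pb²⁺]^3 / ([NO₃⁻]^2·[H⁺]^8); log Q = 7.483.
E = E° − (0.0592/n) log Q = +1.10 − (0.0592/6)(7.483) = +1.026 V.

+1.026 V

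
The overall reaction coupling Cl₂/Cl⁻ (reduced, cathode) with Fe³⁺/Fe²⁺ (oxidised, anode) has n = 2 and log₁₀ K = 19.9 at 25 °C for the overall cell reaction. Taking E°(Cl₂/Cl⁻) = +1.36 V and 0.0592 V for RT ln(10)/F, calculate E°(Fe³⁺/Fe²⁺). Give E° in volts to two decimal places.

E°cell = (0.0592/n)·log K = (0.0592/2)(19.9) = +0.589 V.
Since Cl₂/Cl⁻ is the cathode and Fe³⁺/Fe²⁺ the anode, E°cell = E°(Cl₂/Cl⁻) − E°(Fe³⁺/Fe²⁺).
So E°(Fe³⁺/Fe²⁺) = E°(Cl₂/Cl⁻) − E°cell = (+1.36) − (+0.589) = +0.77 V.

+0.77 V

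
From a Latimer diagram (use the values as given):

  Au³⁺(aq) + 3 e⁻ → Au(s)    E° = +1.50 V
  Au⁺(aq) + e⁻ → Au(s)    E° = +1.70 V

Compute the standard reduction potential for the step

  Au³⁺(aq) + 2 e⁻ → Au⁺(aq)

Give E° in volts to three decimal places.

+1.400 V

Sequential free energies add, so n₃E°₃ = n₁E°₁ + n₂E°₂.
With n₃ = 3, and the known step contributing 1×(+1.70) V, the unknown satisfies 2·E° = 3×(+1.50) − 1×(+1.70) = +2.800.
E° = +2.800 / 2 = +1.400 V.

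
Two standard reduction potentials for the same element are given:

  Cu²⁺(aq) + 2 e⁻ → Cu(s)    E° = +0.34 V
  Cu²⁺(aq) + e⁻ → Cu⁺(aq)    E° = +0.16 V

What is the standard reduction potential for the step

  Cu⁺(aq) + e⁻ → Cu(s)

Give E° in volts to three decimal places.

Sequential free energies add, so n₃E°₃ = n₁E°₁ + n₂E°₂.
With n₃ = 2, and the known step contributing 1×(+0.16) V, the unknown satisfies 1·E° = 2×(+0.34) − 1×(+0.16) = +0.520.
E° = +0.520 / 1 = +0.520 V.

+0.520 V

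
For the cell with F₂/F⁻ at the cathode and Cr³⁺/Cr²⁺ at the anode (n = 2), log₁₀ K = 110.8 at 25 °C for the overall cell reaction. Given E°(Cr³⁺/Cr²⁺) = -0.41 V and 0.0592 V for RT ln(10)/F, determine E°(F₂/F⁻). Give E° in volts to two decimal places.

E°cell = (0.0592/n)·log K = (0.0592/2)(110.8) = +3.280 V.
Since F₂/F⁻ is the cathode and Cr³⁺/Cr²⁺ the anode, E°cell = E°(F₂/F⁻) − E°(Cr³⁺/Cr²⁺).
So E°(F₂/F⁻) = E°cell + E°(Cr³⁺/Cr²⁺) = +3.280 + (-0.41) = +2.87 V.

+2.87 V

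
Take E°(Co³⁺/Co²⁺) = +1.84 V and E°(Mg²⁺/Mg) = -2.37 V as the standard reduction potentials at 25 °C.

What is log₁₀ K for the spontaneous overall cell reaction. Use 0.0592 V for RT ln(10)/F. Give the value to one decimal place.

Cathode: Co³⁺/Co²⁺; anode: Mg²⁺/Mg. E°cell = +4.21 V, n = 2.
log K = nE°cell / 0.0592 = (2)(+4.21) / 0.0592 = 142.2.

142.2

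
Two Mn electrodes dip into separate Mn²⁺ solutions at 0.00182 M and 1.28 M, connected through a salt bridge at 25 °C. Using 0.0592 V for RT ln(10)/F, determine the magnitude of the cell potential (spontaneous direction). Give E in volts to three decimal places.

For a concentration cell E°cell = 0. The 1.28 M side is the cathode (reduction is favoured where [Mn²⁺] is higher).
With n = 2, E = −(0.0592/2) log([Mn²⁺]ₐₙ/[Mn²⁺]꜀ₐₜ) = −(0.0592/2) log(0.00182/1.28) = −(0.0592/2)(-2.847) = +0.084 V.

+0.084 V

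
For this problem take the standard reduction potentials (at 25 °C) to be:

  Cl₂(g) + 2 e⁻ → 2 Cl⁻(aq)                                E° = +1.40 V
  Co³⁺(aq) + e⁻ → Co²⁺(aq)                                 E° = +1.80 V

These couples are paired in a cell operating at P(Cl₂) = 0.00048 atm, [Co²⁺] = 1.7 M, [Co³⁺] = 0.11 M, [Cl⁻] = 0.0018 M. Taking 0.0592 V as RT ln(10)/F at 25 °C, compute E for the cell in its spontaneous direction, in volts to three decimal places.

+0.265 V

Co³⁺/Co²⁺ is the cathode (higher E°), Cl₂/Cl⁻ the anode: E°cell = +1.80 − (+1.40) = +0.40 V, n = 2.
Overall: 2 Co³⁺(aq) + 2 Cl⁻(aq) → 2 Co²⁺(aq) + Cl₂(g)
Q = [Co²⁺]^2·P(Cl₂) / ([Co³⁺]^2·[Cl⁻]^2); log Q = 4.549.
E = E° − (0.0592/n) log Q = +0.40 − (0.0592/2)(4.549) = +0.265 V.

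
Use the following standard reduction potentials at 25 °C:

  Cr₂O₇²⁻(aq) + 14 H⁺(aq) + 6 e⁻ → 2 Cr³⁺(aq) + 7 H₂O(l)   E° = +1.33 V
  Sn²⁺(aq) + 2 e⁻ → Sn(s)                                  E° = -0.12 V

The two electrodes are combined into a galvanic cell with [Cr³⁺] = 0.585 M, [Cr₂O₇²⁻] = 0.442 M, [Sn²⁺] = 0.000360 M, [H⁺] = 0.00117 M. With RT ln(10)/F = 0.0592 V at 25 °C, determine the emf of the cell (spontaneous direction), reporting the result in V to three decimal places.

Cr₂O₇²⁻/Cr³⁺ is the cathode (higher E°), Sn²⁺/Sn the anode: E°cell = +1.33 − (-0.12) = +1.45 V, n = 6.
Overall: Cr₂O₇²⁻(aq) + 14 H⁺(aq) + 3 Sn(s) → 2 Cr³⁺(aq) + 7 H₂O(l) + 3 Sn²⁺(aq)
Q = [Cr³⁺]^2·[Sn²⁺]^3 / ([Cr₂O₇²⁻]·[H⁺]^14); log Q = 30.603.
E = E° − (0.0592/n) log Q = +1.45 − (0.0592/6)(30.603) = +1.148 V.

+1.148 V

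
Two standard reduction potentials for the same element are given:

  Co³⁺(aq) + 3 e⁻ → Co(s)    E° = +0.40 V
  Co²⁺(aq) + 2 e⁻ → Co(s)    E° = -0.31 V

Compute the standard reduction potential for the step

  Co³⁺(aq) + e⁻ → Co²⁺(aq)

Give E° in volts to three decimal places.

Sequential free energies add, so n₃E°₃ = n₁E°₁ + n₂E°₂.
With n₃ = 3, and the known step contributing 2×(-0.31) V, the unknown satisfies 1·E° = 3×(+0.40) − 2×(-0.31) = +1.820.
E° = +1.820 / 1 = +1.820 V.

+1.820 V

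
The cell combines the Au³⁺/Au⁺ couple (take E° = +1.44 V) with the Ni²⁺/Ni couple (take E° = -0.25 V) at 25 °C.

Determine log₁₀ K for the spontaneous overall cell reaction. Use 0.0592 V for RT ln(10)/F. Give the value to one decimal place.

57.1

Cathode: Au³⁺/Au⁺; anode: Ni²⁺/Ni. E°cell = +1.69 V, n = 2.
log K = nE°cell / 0.0592 = (2)(+1.69) / 0.0592 = 57.1.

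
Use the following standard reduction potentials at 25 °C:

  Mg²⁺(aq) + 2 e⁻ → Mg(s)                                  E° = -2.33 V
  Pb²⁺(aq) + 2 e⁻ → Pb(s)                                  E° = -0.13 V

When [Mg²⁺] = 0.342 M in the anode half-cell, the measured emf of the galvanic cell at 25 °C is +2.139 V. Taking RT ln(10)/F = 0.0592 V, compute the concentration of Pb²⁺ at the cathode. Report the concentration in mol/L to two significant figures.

Pb²⁺/Pb is the cathode, Mg²⁺/Mg the anode: E°cell = +2.20 V, n = 2.
Overall reaction: Pb²⁺(aq) + Mg(s) → Pb(s) + Mg²⁺(aq); Q = [Mg²⁺]^1/[Pb²⁺]^1.
From E = E° − (0.0592/n) log Q: log Q = (E° − E)·n/0.0592 = (+2.20 − (+2.139))·2/0.0592 = 2.0608.
So 1·log[Pb²⁺] = 1·log(0.342) − log Q = -0.4660 − (2.0608) = -2.5268; [Pb²⁺] = 10^(-2.5268) ≈ 0.0030 M.

0.0030 M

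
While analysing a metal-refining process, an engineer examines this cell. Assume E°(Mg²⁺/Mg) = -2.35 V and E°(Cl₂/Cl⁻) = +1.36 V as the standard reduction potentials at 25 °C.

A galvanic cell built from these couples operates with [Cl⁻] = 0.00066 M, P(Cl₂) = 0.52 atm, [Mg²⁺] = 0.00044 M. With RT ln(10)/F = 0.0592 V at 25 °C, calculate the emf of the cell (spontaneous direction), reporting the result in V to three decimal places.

Cl₂/Cl⁻ is the cathode (higher E°), Mg²⁺/Mg the anode: E°cell = +1.36 − (-2.35) = +3.71 V, n = 2.
Overall: Cl₂(g) + Mg(s) → 2 Cl⁻(aq) + Mg²⁺(aq)
Q = [Cl⁻]^2·[Mg²⁺] / (P(Cl₂)); log Q = -9.433.
E = E° − (0.0592/n) log Q = +3.71 − (0.0592/2)(-9.433) = +3.989 V.

+3.989 V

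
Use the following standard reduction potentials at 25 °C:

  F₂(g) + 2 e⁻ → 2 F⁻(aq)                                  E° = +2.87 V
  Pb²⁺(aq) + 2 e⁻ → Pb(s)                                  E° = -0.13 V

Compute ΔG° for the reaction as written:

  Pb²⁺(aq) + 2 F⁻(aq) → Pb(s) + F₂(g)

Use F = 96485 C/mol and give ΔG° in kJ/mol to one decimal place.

+578.9 kJ/mol

As written, Pb²⁺/Pb is reduced (cathode) and F₂/F⁻ is oxidised (anode), so E°cell = (-0.13) − (+2.87) = -3.00 V.
Balancing electrons gives n = 2.
ΔG° = −nFE° = −(2)(96485)(-3.00) = 578,910 J = +578.9 kJ/mol.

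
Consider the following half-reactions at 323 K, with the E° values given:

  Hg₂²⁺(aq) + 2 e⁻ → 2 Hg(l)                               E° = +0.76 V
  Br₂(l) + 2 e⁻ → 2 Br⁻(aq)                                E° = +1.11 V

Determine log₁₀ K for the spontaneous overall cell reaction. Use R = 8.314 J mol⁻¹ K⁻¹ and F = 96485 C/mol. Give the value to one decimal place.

10.9

Cathode: Br₂/Br⁻; anode: Hg₂²⁺/Hg. E°cell = (+1.11) − (+0.76) = +0.35 V, with n = 2.
ΔG° = −nFE° = −RT ln K, so ln K = nFE°/(RT) = (2)(96485)(+0.35) / ((8.314)(323)) = 25.150.
log₁₀ K = 25.150 / ln 10 = 10.9.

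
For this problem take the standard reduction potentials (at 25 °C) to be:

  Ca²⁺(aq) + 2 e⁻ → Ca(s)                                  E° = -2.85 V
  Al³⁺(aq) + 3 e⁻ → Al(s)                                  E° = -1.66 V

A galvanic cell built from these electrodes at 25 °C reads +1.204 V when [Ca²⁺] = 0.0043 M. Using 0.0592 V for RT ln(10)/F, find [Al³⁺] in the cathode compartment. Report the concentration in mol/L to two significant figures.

0.0014 M

Al³⁺/Al is the cathode, Ca²⁺/Ca the anode: E°cell = +1.19 V, n = 6.
Overall reaction: 2 Al³⁺(aq) + 3 Ca(s) → 2 Al(s) + 3 Ca²⁺(aq); Q = [Ca²⁺]^3/[Al³⁺]^2.
From E = E° − (0.0592/n) log Q: log Q = (E° − E)·n/0.0592 = (+1.19 − (+1.204))·6/0.0592 = -1.4189.
So 2·log[Al³⁺] = 3·log(0.0043) − log Q = -7.0996 − (-1.4189) = -5.6807; log[Al³⁺] = -5.6807 / 2 = -2.8403; [Al³⁺] = 10^(-2.8403) ≈ 0.0014 M.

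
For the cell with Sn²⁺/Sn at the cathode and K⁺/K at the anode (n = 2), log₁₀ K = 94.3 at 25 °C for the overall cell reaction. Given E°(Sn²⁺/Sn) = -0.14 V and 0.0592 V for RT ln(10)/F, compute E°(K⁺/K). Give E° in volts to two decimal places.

E°cell = (0.0592/n)·log K = (0.0592/2)(94.3) = +2.791 V.
Since Sn²⁺/Sn is the cathode and K⁺/K the anode, E°cell = E°(Sn²⁺/Sn) − E°(K⁺/K).
So E°(K⁺/K) = E°(Sn²⁺/Sn) − E°cell = (-0.14) − (+2.791) = -2.93 V.

-2.93 V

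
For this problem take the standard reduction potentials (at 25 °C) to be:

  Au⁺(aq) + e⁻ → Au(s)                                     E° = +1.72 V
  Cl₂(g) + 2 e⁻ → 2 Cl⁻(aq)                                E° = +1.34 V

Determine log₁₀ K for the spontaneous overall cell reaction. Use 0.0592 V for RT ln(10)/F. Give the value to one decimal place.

12.8

Cathode: Au⁺/Au; anode: Cl₂/Cl⁻. E°cell = +0.38 V, n = 2.
log K = nE°cell / 0.0592 = (2)(+0.38) / 0.0592 = 12.8.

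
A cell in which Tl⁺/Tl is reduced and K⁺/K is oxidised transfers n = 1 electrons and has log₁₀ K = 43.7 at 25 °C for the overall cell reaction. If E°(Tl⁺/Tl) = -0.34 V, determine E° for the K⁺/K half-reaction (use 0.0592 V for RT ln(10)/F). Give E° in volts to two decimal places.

-2.93 V

E°cell = (0.0592/n)·log K = (0.0592/1)(43.7) = +2.587 V.
Since Tl⁺/Tl is the cathode and K⁺/K the anode, E°cell = E°(Tl⁺/Tl) − E°(K⁺/K).
So E°(K⁺/K) = E°(Tl⁺/Tl) − E°cell = (-0.34) − (+2.587) = -2.93 V.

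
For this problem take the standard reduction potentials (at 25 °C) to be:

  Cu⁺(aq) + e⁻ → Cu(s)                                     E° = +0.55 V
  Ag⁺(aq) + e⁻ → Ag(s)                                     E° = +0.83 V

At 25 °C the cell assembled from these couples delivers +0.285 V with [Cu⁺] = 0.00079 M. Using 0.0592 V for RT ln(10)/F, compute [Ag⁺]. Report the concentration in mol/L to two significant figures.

Ag⁺/Ag is the cathode, Cu⁺/Cu the anode: E°cell = +0.28 V, n = 1.
Overall reaction: Ag⁺(aq) + Cu(s) → Ag(s) + Cu⁺(aq); Q = [Cu⁺]^1/[Ag⁺]^1.
From E = E° − (0.0592/n) log Q: log Q = (E° − E)·n/0.0592 = (+0.28 − (+0.285))·1/0.0592 = -0.0845.
So 1·log[Ag⁺] = 1·log(0.00079) − log Q = -3.1024 − (-0.0845) = -3.0179; [Ag⁺] = 10^(-3.0179) ≈ 0.00096 M.

0.00096 M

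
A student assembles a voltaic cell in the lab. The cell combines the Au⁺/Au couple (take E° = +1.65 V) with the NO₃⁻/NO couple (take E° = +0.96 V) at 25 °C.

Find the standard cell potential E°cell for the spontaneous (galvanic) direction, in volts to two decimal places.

The Au⁺/Au couple has the higher reduction potential, so it is the cathode; NO₃⁻/NO is oxidised at the anode.
E°cell = E°(cathode) − E°(anode) = (+1.65) − (+0.96) = +0.69 V.
Since E°cell > 0, the reaction is spontaneous under standard conditions.

+0.69 V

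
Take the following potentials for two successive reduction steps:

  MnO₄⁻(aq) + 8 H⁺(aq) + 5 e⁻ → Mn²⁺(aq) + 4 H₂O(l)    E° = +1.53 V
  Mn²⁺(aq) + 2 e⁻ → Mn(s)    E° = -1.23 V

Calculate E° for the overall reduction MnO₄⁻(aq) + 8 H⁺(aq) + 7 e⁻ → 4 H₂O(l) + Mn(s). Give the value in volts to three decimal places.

+0.741 V

Adding the free-energy changes (−nFE°) of the two steps gives −n₃FE°₃ = −n₁FE°₁ − n₂FE°₂.
E°₃ = (5×+1.53 + 2×-1.23) / 7 = (+5.190) / 7 = +0.741 V.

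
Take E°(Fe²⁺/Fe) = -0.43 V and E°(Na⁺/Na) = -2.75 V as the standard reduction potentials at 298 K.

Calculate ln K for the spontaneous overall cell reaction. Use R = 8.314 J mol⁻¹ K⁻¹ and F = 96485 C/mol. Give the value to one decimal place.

Cathode: Fe²⁺/Fe; anode: Na⁺/Na. E°cell = (-0.43) − (-2.75) = +2.32 V, with n = 2.
ΔG° = −nFE° = −RT ln K, so ln K = nFE°/(RT) = (2)(96485)(+2.32) / ((8.314)(298)) = 180.697.

180.7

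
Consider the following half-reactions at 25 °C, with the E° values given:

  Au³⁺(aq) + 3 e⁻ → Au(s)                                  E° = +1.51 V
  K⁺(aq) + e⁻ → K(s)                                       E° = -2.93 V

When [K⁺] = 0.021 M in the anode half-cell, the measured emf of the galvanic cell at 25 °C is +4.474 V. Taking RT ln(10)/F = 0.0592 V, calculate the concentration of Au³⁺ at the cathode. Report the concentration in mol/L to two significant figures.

Au³⁺/Au is the cathode, K⁺/K the anode: E°cell = +4.44 V, n = 3.
Overall reaction: Au³⁺(aq) + 3 K(s) → Au(s) + 3 K⁺(aq); Q = [K⁺]^3/[Au³⁺]^1.
From E = E° − (0.0592/n) log Q: log Q = (E° − E)·n/0.0592 = (+4.44 − (+4.474))·3/0.0592 = -1.7230.
So 1·log[Au³⁺] = 3·log(0.021) − log Q = -5.0333 − (-1.7230) = -3.3103; [Au³⁺] = 10^(-3.3103) ≈ 0.00049 M.

0.00049 M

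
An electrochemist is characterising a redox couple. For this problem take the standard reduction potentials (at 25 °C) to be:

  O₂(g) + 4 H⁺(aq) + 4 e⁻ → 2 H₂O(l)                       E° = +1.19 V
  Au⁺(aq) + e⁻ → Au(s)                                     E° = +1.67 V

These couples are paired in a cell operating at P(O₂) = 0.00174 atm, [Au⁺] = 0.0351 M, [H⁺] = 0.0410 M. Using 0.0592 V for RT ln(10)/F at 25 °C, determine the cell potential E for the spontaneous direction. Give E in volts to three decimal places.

+0.517 V

Au⁺/Au is the cathode (higher E°), O₂/H₂O the anode: E°cell = +1.67 − (+1.19) = +0.48 V, n = 4.
Overall: 4 Au⁺(aq) + 2 H₂O(l) → 4 Au(s) + O₂(g) + 4 H⁺(aq)
Q = P(O₂)·[H⁺]^4 / ([Au⁺]^4); log Q = -2.490.
E = E° − (0.0592/n) log Q = +0.48 − (0.0592/4)(-2.490) = +0.517 V.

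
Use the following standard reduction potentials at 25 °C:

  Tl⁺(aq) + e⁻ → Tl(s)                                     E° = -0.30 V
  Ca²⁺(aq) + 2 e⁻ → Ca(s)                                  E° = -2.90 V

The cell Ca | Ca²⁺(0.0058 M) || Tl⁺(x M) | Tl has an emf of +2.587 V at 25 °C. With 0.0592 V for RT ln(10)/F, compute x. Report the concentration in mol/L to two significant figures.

Tl⁺/Tl is the cathode, Ca²⁺/Ca the anode: E°cell = +2.60 V, n = 2.
Overall reaction: 2 Tl⁺(aq) + Ca(s) → 2 Tl(s) + Ca²⁺(aq); Q = [Ca²⁺]^1/[Tl⁺]^2.
From E = E° − (0.0592/n) log Q: log Q = (E° − E)·n/0.0592 = (+2.60 − (+2.587))·2/0.0592 = 0.4392.
So 2·log[Tl⁺] = 1·log(0.0058) − log Q = -2.2366 − (0.4392) = -2.6758; log[Tl⁺] = -2.6758 / 2 = -1.3379; [Tl⁺] = 10^(-1.3379) ≈ 0.046 M.

0.046 M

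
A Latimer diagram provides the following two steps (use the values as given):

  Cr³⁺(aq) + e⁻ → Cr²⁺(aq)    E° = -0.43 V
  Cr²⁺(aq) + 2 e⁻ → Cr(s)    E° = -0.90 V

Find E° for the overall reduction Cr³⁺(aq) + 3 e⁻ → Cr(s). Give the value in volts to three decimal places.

-0.743 V

Since ΔG° = −nFE° is additive over sequential reductions, n₃E°₃ = n₁E°₁ + n₂E°₂.
E°₃ = (1×-0.43 + 2×-0.90) / 3 = (-2.230) / 3 = -0.743 V.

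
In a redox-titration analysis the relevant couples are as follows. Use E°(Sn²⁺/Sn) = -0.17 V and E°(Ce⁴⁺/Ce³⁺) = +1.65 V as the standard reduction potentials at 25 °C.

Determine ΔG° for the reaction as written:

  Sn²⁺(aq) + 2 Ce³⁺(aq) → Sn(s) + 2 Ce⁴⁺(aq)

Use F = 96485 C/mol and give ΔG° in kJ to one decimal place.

+351.2 kJ

As written, Sn²⁺/Sn is reduced (cathode) and Ce⁴⁺/Ce³⁺ is oxidised (anode), so E°cell = (-0.17) − (+1.65) = -1.82 V.
Balancing electrons gives n = 2.
ΔG° = −nFE° = −(2)(96485)(-1.82) = 351,205 J = +351.2 kJ.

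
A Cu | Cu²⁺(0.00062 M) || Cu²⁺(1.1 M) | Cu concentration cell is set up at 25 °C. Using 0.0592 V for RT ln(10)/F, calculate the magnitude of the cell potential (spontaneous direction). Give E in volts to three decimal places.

+0.096 V

For a concentration cell E°cell = 0. The 1.1 M side is the cathode (reduction is favoured where [Cu²⁺] is higher).
With n = 2, E = −(0.0592/2) log([Cu²⁺]ₐₙ/[Cu²⁺]꜀ₐₜ) = −(0.0592/2) log(0.00062/1.1) = −(0.0592/2)(-3.249) = +0.096 V.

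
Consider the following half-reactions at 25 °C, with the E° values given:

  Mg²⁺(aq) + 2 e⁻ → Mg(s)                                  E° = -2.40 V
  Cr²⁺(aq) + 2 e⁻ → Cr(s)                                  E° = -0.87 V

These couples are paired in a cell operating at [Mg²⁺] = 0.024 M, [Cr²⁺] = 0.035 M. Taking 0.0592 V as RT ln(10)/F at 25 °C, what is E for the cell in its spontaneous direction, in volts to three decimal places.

+1.535 V

Cr²⁺/Cr is the cathode (higher E°), Mg²⁺/Mg the anode: E°cell = -0.87 − (-2.40) = +1.53 V, n = 2.
Overall: Cr²⁺(aq) + Mg(s) → Cr(s) + Mg²⁺(aq)
Q = [Mg²⁺] / ([Cr²⁺]); log Q = -0.164.
E = E° − (0.0592/n) log Q = +1.53 − (0.0592/2)(-0.164) = +1.535 V.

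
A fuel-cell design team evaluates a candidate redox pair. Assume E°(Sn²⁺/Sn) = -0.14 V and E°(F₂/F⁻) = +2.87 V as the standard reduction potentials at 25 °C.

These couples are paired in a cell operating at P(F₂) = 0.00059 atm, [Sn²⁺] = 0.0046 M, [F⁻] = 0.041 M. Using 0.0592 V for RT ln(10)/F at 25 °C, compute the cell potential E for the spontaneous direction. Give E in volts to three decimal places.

+3.066 V

F₂/F⁻ is the cathode (higher E°), Sn²⁺/Sn the anode: E°cell = +2.87 − (-0.14) = +3.01 V, n = 2.
Overall: F₂(g) + Sn(s) → 2 F⁻(aq) + Sn²⁺(aq)
Q = [F⁻]^2·[Sn²⁺] / (P(F₂)); log Q = -1.883.
E = E° − (0.0592/n) log Q = +3.01 − (0.0592/2)(-1.883) = +3.066 V.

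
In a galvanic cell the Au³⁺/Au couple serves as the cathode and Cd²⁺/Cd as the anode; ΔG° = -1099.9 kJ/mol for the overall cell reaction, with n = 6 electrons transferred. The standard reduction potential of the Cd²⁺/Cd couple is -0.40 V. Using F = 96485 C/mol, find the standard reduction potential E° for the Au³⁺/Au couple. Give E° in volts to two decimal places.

E°cell = −ΔG°/(nF) = −(-1099.9×10³)/((6)(96485)) = +1.900 V.
Since Au³⁺/Au is the cathode and Cd²⁺/Cd the anode, E°cell = E°(Au³⁺/Au) − E°(Cd²⁺/Cd).
So E°(Au³⁺/Au) = E°cell + E°(Cd²⁺/Cd) = +1.900 + (-0.40) = +1.50 V.

+1.50 V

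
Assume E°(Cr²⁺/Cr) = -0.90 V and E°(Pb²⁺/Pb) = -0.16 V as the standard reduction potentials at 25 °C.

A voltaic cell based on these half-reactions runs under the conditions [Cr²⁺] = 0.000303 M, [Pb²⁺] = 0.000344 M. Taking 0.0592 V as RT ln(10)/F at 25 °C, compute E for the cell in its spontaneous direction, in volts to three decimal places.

+0.742 V

Pb²⁺/Pb is the cathode (higher E°), Cr²⁺/Cr the anode: E°cell = -0.16 − (-0.90) = +0.74 V, n = 2.
Overall: Pb²⁺(aq) + Cr(s) → Pb(s) + Cr²⁺(aq)
Q = [Cr²⁺] / ([Pb²⁺]); log Q = -0.055.
E = E° − (0.0592/n) log Q = +0.74 − (0.0592/2)(-0.055) = +0.742 V.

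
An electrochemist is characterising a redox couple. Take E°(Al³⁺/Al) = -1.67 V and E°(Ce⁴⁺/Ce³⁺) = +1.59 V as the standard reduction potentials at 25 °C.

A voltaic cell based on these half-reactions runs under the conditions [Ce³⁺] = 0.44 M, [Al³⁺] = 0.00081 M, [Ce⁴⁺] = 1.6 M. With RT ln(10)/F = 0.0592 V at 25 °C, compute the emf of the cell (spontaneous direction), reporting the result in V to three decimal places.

+3.354 V

Ce⁴⁺/Ce³⁺ is the cathode (higher E°), Al³⁺/Al the anode: E°cell = +1.59 − (-1.67) = +3.26 V, n = 3.
Overall: 3 Ce⁴⁺(aq) + Al(s) → 3 Ce³⁺(aq) + Al³⁺(aq)
Q = [Ce³⁺]^3·[Al³⁺] / ([Ce⁴⁺]^3); log Q = -4.774.
E = E° − (0.0592/n) log Q = +3.26 − (0.0592/3)(-4.774) = +3.354 V.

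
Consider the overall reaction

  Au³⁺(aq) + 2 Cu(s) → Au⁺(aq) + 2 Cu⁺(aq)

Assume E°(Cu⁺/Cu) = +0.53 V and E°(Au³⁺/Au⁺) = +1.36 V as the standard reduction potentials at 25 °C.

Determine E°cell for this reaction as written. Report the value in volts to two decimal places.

+0.83 V

The Au³⁺/Au⁺ couple has the higher reduction potential, so it is the cathode; Cu⁺/Cu is oxidised at the anode.
E°cell = E°(cathode) − E°(anode) = (+1.36) − (+0.53) = +0.83 V.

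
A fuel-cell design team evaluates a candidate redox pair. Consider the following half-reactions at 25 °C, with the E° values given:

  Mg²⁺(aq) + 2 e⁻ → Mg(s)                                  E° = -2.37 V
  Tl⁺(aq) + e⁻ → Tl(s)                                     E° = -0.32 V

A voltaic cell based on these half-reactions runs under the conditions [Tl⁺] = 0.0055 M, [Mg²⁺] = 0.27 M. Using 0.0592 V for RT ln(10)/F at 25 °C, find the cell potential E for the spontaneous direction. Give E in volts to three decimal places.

Tl⁺/Tl is the cathode (higher E°), Mg²⁺/Mg the anode: E°cell = -0.32 − (-2.37) = +2.05 V, n = 2.
Overall: 2 Tl⁺(aq) + Mg(s) → 2 Tl(s) + Mg²⁺(aq)
Q = [Mg²⁺] / ([Tl⁺]^2); log Q = 3.951.
E = E° − (0.0592/n) log Q = +2.05 − (0.0592/2)(3.951) = +1.933 V.

+1.933 V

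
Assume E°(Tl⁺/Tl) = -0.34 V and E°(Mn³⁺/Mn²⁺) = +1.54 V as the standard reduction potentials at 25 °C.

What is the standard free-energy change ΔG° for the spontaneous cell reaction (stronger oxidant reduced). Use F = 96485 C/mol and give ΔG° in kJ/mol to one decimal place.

Mn³⁺/Mn²⁺ (E° = +1.54 V) is the cathode; Tl⁺/Tl (E° = -0.34 V) is the anode, so E°cell = +1.88 V.
Balancing electrons gives n = 1 (lcm of 1 and 1).
ΔG° = −nFE° = −(1)(96485)(+1.88) = -181,392 J = -181.4 kJ/mol.

-181.4 kJ/mol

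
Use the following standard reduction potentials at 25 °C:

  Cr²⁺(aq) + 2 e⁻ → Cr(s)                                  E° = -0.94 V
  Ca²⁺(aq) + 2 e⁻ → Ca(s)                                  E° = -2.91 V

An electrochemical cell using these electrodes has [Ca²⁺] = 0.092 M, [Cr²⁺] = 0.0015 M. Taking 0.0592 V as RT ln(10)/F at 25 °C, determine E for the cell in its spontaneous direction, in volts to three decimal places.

+1.917 V

Cr²⁺/Cr is the cathode (higher E°), Ca²⁺/Ca the anode: E°cell = -0.94 − (-2.91) = +1.97 V, n = 2.
Overall: Cr²⁺(aq) + Ca(s) → Cr(s) + Ca²⁺(aq)
Q = [Ca²⁺] / ([Cr²⁺]); log Q = 1.788.
E = E° − (0.0592/n) log Q = +1.97 − (0.0592/2)(1.788) = +1.917 V.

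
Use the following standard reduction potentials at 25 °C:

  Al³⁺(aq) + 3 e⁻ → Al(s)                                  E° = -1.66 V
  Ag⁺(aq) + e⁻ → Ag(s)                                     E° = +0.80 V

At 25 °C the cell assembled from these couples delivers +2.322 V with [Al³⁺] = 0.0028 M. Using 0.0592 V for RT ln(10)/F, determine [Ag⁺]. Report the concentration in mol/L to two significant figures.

Ag⁺/Ag is the cathode, Al³⁺/Al the anode: E°cell = +2.46 V, n = 3.
Overall reaction: 3 Ag⁺(aq) + Al(s) → 3 Ag(s) + Al³⁺(aq); Q = [Al³⁺]^1/[Ag⁺]^3.
From E = E° − (0.0592/n) log Q: log Q = (E° − E)·n/0.0592 = (+2.46 − (+2.322))·3/0.0592 = 6.9932.
So 3·log[Ag⁺] = 1·log(0.0028) − log Q = -2.5528 − (6.9932) = -9.5460; log[Ag⁺] = -9.5460 / 3 = -3.1820; [Ag⁺] = 10^(-3.1820) ≈ 0.00066 M.

0.00066 M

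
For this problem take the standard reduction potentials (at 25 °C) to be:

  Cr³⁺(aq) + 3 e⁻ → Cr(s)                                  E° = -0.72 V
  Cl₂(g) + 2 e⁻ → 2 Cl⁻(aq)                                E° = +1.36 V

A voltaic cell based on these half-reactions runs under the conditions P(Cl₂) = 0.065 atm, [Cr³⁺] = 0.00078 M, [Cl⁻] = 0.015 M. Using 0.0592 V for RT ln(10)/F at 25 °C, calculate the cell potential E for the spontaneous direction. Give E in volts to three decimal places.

Cl₂/Cl⁻ is the cathode (higher E°), Cr³⁺/Cr the anode: E°cell = +1.36 − (-0.72) = +2.08 V, n = 6.
Overall: 3 Cl₂(g) + 2 Cr(s) → 6 Cl⁻(aq) + 2 Cr³⁺(aq)
Q = [Cl⁻]^6·[Cr³⁺]^2 / (P(Cl₂)^3); log Q = -13.598.
E = E° − (0.0592/n) log Q = +2.08 − (0.0592/6)(-13.598) = +2.214 V.

+2.214 V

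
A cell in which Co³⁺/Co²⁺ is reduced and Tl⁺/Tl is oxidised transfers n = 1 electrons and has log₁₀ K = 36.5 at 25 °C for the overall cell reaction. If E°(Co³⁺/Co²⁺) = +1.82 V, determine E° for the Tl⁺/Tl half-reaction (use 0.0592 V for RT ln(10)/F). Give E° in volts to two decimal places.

E°cell = (0.0592/n)·log K = (0.0592/1)(36.5) = +2.161 V.
Since Co³⁺/Co²⁺ is the cathode and Tl⁺/Tl the anode, E°cell = E°(Co³⁺/Co²⁺) − E°(Tl⁺/Tl).
So E°(Tl⁺/Tl) = E°(Co³⁺/Co²⁺) − E°cell = (+1.82) − (+2.161) = -0.34 V.

-0.34 V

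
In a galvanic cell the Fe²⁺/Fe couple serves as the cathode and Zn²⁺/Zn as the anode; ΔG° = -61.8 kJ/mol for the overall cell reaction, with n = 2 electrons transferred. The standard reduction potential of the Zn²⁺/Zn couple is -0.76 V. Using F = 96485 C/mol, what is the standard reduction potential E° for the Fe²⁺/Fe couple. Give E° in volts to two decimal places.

-0.44 V

E°cell = −ΔG°/(nF) = −(-61.8×10³)/((2)(96485)) = +0.320 V.
Since Fe²⁺/Fe is the cathode and Zn²⁺/Zn the anode, E°cell = E°(Fe²⁺/Fe) − E°(Zn²⁺/Zn).
So E°(Fe²⁺/Fe) = E°cell + E°(Zn²⁺/Zn) = +0.320 + (-0.76) = -0.44 V.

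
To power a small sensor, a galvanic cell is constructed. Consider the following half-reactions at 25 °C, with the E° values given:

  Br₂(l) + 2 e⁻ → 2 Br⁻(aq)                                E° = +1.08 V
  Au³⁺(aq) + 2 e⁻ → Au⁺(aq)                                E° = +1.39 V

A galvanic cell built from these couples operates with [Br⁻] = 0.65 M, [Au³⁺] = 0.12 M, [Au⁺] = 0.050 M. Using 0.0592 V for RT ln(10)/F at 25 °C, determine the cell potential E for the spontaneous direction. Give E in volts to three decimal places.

Au³⁺/Au⁺ is the cathode (higher E°), Br₂/Br⁻ the anode: E°cell = +1.39 − (+1.08) = +0.31 V, n = 2.
Overall: Au³⁺(aq) + 2 Br⁻(aq) → Au⁺(aq) + Br₂(l)
Q = [Au⁺] / ([Au³⁺]·[Br⁻]^2); log Q = -0.006.
E = E° − (0.0592/n) log Q = +0.31 − (0.0592/2)(-0.006) = +0.310 V.

+0.310 V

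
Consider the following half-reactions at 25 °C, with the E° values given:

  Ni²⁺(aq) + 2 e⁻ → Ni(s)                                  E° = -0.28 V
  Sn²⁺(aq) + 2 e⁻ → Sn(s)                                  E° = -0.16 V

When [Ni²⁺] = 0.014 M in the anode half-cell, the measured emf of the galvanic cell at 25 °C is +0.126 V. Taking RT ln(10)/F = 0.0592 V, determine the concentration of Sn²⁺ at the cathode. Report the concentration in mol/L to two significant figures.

0.022 M

Sn²⁺/Sn is the cathode, Ni²⁺/Ni the anode: E°cell = +0.12 V, n = 2.
Overall reaction: Sn²⁺(aq) + Ni(s) → Sn(s) + Ni²⁺(aq); Q = [Ni²⁺]^1/[Sn²⁺]^1.
From E = E° − (0.0592/n) log Q: log Q = (E° − E)·n/0.0592 = (+0.12 − (+0.126))·2/0.0592 = -0.2027.
So 1·log[Sn²⁺] = 1·log(0.014) − log Q = -1.8539 − (-0.2027) = -1.6512; [Sn²⁺] = 10^(-1.6512) ≈ 0.022 M.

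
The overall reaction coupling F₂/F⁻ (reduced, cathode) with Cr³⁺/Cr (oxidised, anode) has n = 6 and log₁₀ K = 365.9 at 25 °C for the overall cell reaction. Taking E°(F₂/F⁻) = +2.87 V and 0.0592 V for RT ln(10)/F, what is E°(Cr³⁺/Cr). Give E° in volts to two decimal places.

-0.74 V

E°cell = (0.0592/n)·log K = (0.0592/6)(365.9) = +3.610 V.
Since F₂/F⁻ is the cathode and Cr³⁺/Cr the anode, E°cell = E°(F₂/F⁻) − E°(Cr³⁺/Cr).
So E°(Cr³⁺/Cr) = E°(F₂/F⁻) − E°cell = (+2.87) − (+3.610) = -0.74 V.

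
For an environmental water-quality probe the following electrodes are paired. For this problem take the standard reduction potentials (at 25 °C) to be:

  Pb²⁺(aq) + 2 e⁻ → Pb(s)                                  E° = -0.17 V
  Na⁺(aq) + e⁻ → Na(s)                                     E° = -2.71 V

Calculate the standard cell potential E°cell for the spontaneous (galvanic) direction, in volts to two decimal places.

The Pb²⁺/Pb couple has the higher reduction potential, so it is the cathode; Na⁺/Na is oxidised at the anode.
E°cell = E°(cathode) − E°(anode) = (-0.17) − (-2.71) = +2.54 V.

+2.54 V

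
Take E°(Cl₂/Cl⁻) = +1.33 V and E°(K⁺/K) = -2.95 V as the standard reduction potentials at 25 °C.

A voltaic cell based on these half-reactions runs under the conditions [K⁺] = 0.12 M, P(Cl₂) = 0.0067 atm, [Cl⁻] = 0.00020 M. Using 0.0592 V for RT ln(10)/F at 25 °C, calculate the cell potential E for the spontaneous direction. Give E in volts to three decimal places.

+4.489 V

Cl₂/Cl⁻ is the cathode (higher E°), K⁺/K the anode: E°cell = +1.33 − (-2.95) = +4.28 V, n = 2.
Overall: Cl₂(g) + 2 K(s) → 2 Cl⁻(aq) + 2 K⁺(aq)
Q = [Cl⁻]^2·[K⁺]^2 / (P(Cl₂)); log Q = -7.066.
E = E° − (0.0592/n) log Q = +4.28 − (0.0592/2)(-7.066) = +4.489 V.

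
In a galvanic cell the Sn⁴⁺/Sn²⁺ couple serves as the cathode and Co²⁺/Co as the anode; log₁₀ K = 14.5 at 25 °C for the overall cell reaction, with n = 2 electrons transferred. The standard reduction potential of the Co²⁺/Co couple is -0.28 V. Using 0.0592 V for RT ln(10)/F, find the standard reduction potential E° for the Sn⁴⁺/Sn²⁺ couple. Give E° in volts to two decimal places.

+0.15 V

E°cell = (0.0592/n)·log K = (0.0592/2)(14.5) = +0.429 V.
Since Sn⁴⁺/Sn²⁺ is the cathode and Co²⁺/Co the anode, E°cell = E°(Sn⁴⁺/Sn²⁺) − E°(Co²⁺/Co).
So E°(Sn⁴⁺/Sn²⁺) = E°cell + E°(Co²⁺/Co) = +0.429 + (-0.28) = +0.15 V.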